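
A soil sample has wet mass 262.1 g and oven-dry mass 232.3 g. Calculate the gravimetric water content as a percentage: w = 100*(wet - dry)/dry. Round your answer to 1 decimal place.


Step 1: Water mass = wet - dry = 262.1 - 232.3 = 29.8 g
Step 2: w = 100 * water mass / dry mass
Step 3: w = 100 * 29.8 / 232.3 = 12.8%

12.8


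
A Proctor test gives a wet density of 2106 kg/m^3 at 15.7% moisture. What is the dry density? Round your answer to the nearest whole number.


Step 1: Dry density = wet density / (1 + w/100)
Step 2: Dry density = 2106 / (1 + 15.7/100)
Step 3: Dry density = 2106 / 1.157
Step 4: Dry density = 1820 kg/m^3

1820


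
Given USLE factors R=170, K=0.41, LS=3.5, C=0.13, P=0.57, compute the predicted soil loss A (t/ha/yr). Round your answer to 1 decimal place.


Step 1: A = R * K * LS * C * P
Step 2: R * K = 170 * 0.41 = 69.7
Step 3: (R*K) * LS = 69.7 * 3.5 = 243.95
Step 4: * C * P = 243.95 * 0.13 * 0.57 = 18.1
Step 5: A = 18.1 t/(ha*yr)

18.1


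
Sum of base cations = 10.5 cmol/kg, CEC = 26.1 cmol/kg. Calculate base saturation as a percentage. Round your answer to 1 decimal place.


Step 1: BS = 100 * (sum of bases) / CEC
Step 2: BS = 100 * 10.5 / 26.1
Step 3: BS = 40.2%

40.2


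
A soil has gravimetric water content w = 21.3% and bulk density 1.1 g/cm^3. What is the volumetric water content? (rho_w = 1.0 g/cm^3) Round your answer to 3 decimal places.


Step 1: theta = (w / 100) * BD / rho_w
Step 2: theta = (21.3 / 100) * 1.1 / 1.0
Step 3: theta = 0.213 * 1.1
Step 4: theta = 0.234

0.234


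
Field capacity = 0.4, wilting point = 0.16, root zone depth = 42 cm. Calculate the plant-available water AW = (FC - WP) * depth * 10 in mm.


Step 1: Available water = (FC - WP) * depth * 10
Step 2: AW = (0.4 - 0.16) * 42 * 10
Step 3: AW = 0.24 * 42 * 10
Step 4: AW = 100.8 mm

100.8


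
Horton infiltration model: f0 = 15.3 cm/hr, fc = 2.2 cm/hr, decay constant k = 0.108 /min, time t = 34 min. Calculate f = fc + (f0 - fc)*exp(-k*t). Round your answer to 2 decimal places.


Step 1: f = fc + (f0 - fc) * exp(-k * t)
Step 2: exp(-0.108 * 34) = 0.025426
Step 3: f = 2.2 + (15.3 - 2.2) * 0.025426
Step 4: f = 2.2 + 13.1 * 0.025426
Step 5: f = 2.53 cm/hr

2.53


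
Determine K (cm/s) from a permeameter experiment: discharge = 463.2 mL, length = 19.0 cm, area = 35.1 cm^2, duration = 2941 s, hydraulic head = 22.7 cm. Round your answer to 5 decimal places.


Step 1: K = Q * L / (A * t * h)
Step 2: Numerator = 463.2 * 19.0 = 8800.8
Step 3: Denominator = 35.1 * 2941 * 22.7 = 2343300.57
Step 4: K = 8800.8 / 2343300.57 = 0.00376 cm/s

0.00376


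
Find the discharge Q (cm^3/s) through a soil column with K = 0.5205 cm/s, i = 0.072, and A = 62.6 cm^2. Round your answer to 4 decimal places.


Step 1: Apply Darcy's law: Q = K * i * A
Step 2: Q = 0.5205 * 0.072 * 62.6
Step 3: Q = 2.346 cm^3/s

2.346


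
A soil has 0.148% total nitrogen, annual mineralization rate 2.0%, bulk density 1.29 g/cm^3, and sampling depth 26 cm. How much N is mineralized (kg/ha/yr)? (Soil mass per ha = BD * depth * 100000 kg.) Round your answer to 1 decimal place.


Step 1: Soil mass per ha = BD * depth * 100000 = 1.29 * 26 * 100000 = 3354000 kg
Step 2: Total N pool = soil mass * N%/100 = 3354000 * 0.148/100 = 4963.92 kg/ha
Step 3: N mineralized = N pool * rate%/100 = 4963.92 * 2.0/100 = 99.3 kg/ha/yr

99.3


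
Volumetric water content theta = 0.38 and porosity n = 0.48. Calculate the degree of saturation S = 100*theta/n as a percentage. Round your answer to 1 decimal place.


Step 1: S = 100 * theta_v / n
Step 2: S = 100 * 0.38 / 0.48
Step 3: S = 79.2%

79.2


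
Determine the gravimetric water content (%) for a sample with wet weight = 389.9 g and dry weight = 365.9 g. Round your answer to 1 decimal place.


Step 1: Water mass = wet - dry = 389.9 - 365.9 = 24.0 g
Step 2: w = 100 * water mass / dry mass
Step 3: w = 100 * 24.0 / 365.9 = 6.6%

6.6


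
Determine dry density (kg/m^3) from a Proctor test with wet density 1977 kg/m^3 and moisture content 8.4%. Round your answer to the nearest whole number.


Step 1: Dry density = wet density / (1 + w/100)
Step 2: Dry density = 1977 / (1 + 8.4/100)
Step 3: Dry density = 1977 / 1.084
Step 4: Dry density = 1824 kg/m^3

1824


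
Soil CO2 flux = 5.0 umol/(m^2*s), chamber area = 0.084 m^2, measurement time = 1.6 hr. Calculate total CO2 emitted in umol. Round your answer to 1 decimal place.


Step 1: Convert time to seconds: 1.6 hr * 3600 = 5760.0 s
Step 2: Total = flux * area * time_s
Step 3: Total = 5.0 * 0.084 * 5760.0
Step 4: Total = 2419.2 umol

2419.2


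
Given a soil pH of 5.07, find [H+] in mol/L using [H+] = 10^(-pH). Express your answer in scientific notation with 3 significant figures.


Step 1: [H+] = 10^(-pH)
Step 2: [H+] = 10^(-5.07)
Step 3: [H+] = 8.51e-06 mol/L

8.51e-06


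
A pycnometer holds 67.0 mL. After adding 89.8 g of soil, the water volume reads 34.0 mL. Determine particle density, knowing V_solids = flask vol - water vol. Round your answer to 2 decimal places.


Step 1: Volume of solids = flask volume - water volume with soil
Step 2: V_solids = 67.0 - 34.0 = 33.0 mL
Step 3: Particle density = mass / V_solids = 89.8 / 33.0 = 2.72 g/cm^3

2.72


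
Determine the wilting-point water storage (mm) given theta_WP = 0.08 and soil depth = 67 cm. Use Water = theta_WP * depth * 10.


Step 1: Water (mm) = theta_WP * depth * 10
Step 2: Water = 0.08 * 67 * 10
Step 3: Water = 53.6 mm

53.6


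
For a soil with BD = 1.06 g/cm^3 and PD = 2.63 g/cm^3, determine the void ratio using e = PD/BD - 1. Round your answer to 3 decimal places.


Step 1: e = PD / BD - 1
Step 2: e = 2.63 / 1.06 - 1
Step 3: e = 2.48113 - 1
Step 4: e = 1.481

1.481


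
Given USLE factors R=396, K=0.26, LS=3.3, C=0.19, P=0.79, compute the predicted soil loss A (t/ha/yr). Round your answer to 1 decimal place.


Step 1: A = R * K * LS * C * P
Step 2: R * K = 396 * 0.26 = 102.96
Step 3: (R*K) * LS = 102.96 * 3.3 = 339.768
Step 4: * C * P = 339.768 * 0.19 * 0.79 = 51.0
Step 5: A = 51.0 t/(ha*yr)

51.0


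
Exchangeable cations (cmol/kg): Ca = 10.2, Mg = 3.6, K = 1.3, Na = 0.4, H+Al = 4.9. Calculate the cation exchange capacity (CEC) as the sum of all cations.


Step 1: CEC = Ca + Mg + K + Na + (H+Al)
Step 2: CEC = 10.2 + 3.6 + 1.3 + 0.4 + 4.9
Step 3: CEC = 20.4 cmol/kg

20.4


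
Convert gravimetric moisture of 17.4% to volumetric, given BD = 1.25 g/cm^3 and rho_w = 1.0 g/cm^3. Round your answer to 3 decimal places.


Step 1: theta = (w / 100) * BD / rho_w
Step 2: theta = (17.4 / 100) * 1.25 / 1.0
Step 3: theta = 0.174 * 1.25
Step 4: theta = 0.218

0.218


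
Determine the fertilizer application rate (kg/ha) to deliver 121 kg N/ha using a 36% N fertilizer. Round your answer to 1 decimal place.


Step 1: Fertilizer rate = target N / (N content / 100)
Step 2: Rate = 121 / (36 / 100)
Step 3: Rate = 121 / 0.36
Step 4: Rate = 336.1 kg/ha

336.1


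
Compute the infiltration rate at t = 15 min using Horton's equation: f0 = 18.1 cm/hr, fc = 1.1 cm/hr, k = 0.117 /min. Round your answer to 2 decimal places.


Step 1: f = fc + (f0 - fc) * exp(-k * t)
Step 2: exp(-0.117 * 15) = 0.172907
Step 3: f = 1.1 + (18.1 - 1.1) * 0.172907
Step 4: f = 1.1 + 17.0 * 0.172907
Step 5: f = 4.04 cm/hr

4.04


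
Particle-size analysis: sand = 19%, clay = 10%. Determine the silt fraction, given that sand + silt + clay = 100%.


Step 1: sand + silt + clay = 100%
Step 2: silt = 100 - sand - clay
Step 3: silt = 100 - 19 - 10
Step 4: silt = 71%

71


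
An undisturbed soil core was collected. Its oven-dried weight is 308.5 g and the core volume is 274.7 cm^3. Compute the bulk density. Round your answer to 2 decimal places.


Step 1: Identify the formula: BD = dry mass / volume
Step 2: Substitute values: BD = 308.5 / 274.7
Step 3: BD = 1.12 g/cm^3

1.12


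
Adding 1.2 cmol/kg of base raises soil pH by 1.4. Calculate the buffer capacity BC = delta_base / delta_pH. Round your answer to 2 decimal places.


Step 1: BC = change in base / change in pH
Step 2: BC = 1.2 / 1.4
Step 3: BC = 0.86 cmol/(kg*pH unit)

0.86


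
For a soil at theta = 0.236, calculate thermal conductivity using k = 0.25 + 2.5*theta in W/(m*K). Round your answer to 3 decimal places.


Step 1: k = 0.25 + 2.5 * theta
Step 2: k = 0.25 + 2.5 * 0.236
Step 3: k = 0.25 + 0.59
Step 4: k = 0.84 W/(m*K)

0.84


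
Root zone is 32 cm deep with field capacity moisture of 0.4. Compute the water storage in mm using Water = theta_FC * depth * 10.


Step 1: Water (mm) = theta_FC * depth (cm) * 10
Step 2: Water = 0.4 * 32 * 10
Step 3: Water = 128.0 mm

128.0


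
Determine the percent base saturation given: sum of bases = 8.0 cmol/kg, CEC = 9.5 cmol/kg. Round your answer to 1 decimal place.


Step 1: BS = 100 * (sum of bases) / CEC
Step 2: BS = 100 * 8.0 / 9.5
Step 3: BS = 84.2%

84.2


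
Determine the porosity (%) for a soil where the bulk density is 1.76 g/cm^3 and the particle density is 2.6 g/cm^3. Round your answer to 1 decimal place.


Step 1: Formula: n = 100 * (1 - BD / PD)
Step 2: n = 100 * (1 - 1.76 / 2.6)
Step 3: n = 100 * (1 - 0.67692)
Step 4: n = 32.3%

32.3


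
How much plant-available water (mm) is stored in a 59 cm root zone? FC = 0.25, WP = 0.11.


Step 1: Available water = (FC - WP) * depth * 10
Step 2: AW = (0.25 - 0.11) * 59 * 10
Step 3: AW = 0.14 * 59 * 10
Step 4: AW = 82.6 mm

82.6


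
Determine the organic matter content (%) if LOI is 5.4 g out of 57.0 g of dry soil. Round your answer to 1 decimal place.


Step 1: OM% = 100 * LOI / sample mass
Step 2: OM = 100 * 5.4 / 57.0
Step 3: OM = 9.5%

9.5


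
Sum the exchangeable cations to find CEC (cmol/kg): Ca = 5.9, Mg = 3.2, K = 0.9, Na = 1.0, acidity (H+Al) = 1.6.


Step 1: CEC = Ca + Mg + K + Na + (H+Al)
Step 2: CEC = 5.9 + 3.2 + 0.9 + 1.0 + 1.6
Step 3: CEC = 12.6 cmol/kg

12.6


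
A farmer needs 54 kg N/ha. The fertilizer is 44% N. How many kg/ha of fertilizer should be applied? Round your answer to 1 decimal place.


Step 1: Fertilizer rate = target N / (N content / 100)
Step 2: Rate = 54 / (44 / 100)
Step 3: Rate = 54 / 0.44
Step 4: Rate = 122.7 kg/ha

122.7


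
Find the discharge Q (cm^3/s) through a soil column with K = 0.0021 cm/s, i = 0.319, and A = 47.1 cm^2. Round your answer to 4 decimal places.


Step 1: Apply Darcy's law: Q = K * i * A
Step 2: Q = 0.0021 * 0.319 * 47.1
Step 3: Q = 0.0316 cm^3/s

0.0316


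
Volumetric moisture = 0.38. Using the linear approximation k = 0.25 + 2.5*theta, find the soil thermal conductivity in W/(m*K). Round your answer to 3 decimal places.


Step 1: k = 0.25 + 2.5 * theta
Step 2: k = 0.25 + 2.5 * 0.38
Step 3: k = 0.25 + 0.95
Step 4: k = 1.2 W/(m*K)

1.2


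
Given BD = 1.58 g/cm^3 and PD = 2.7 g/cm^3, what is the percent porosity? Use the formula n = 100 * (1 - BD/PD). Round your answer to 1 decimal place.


Step 1: Formula: n = 100 * (1 - BD / PD)
Step 2: n = 100 * (1 - 1.58 / 2.7)
Step 3: n = 100 * (1 - 0.58519)
Step 4: n = 41.5%

41.5


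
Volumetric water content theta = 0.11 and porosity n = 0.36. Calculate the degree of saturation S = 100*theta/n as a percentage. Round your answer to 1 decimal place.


Step 1: S = 100 * theta_v / n
Step 2: S = 100 * 0.11 / 0.36
Step 3: S = 30.6%

30.6


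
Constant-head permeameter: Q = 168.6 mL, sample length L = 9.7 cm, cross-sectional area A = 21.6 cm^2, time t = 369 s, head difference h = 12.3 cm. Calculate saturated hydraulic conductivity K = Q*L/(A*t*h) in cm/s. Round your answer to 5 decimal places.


Step 1: K = Q * L / (A * t * h)
Step 2: Numerator = 168.6 * 9.7 = 1635.42
Step 3: Denominator = 21.6 * 369 * 12.3 = 98035.92
Step 4: K = 1635.42 / 98035.92 = 0.01668 cm/s

0.01668


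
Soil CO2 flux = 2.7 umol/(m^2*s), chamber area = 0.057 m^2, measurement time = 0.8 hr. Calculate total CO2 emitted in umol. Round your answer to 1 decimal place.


Step 1: Convert time to seconds: 0.8 hr * 3600 = 2880.0 s
Step 2: Total = flux * area * time_s
Step 3: Total = 2.7 * 0.057 * 2880.0
Step 4: Total = 443.2 umol

443.2


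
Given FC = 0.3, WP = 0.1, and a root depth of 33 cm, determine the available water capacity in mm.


Step 1: Available water = (FC - WP) * depth * 10
Step 2: AW = (0.3 - 0.1) * 33 * 10
Step 3: AW = 0.2 * 33 * 10
Step 4: AW = 66.0 mm

66.0


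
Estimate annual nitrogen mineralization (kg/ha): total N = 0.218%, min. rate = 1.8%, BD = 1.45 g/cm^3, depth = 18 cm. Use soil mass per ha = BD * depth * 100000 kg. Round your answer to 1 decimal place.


Step 1: Soil mass per ha = BD * depth * 100000 = 1.45 * 18 * 100000 = 2610000 kg
Step 2: Total N pool = soil mass * N%/100 = 2610000 * 0.218/100 = 5689.8 kg/ha
Step 3: N mineralized = N pool * rate%/100 = 5689.8 * 1.8/100 = 102.4 kg/ha/yr

102.4


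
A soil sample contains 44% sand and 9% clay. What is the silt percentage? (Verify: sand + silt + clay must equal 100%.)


Step 1: sand + silt + clay = 100%
Step 2: silt = 100 - sand - clay
Step 3: silt = 100 - 44 - 9
Step 4: silt = 47%

47


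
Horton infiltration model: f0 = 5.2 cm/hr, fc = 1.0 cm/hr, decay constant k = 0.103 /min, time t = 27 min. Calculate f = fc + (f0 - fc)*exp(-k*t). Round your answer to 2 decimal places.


Step 1: f = fc + (f0 - fc) * exp(-k * t)
Step 2: exp(-0.103 * 27) = 0.061976
Step 3: f = 1.0 + (5.2 - 1.0) * 0.061976
Step 4: f = 1.0 + 4.2 * 0.061976
Step 5: f = 1.26 cm/hr

1.26


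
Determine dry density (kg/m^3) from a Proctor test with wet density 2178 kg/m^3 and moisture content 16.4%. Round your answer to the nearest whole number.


Step 1: Dry density = wet density / (1 + w/100)
Step 2: Dry density = 2178 / (1 + 16.4/100)
Step 3: Dry density = 2178 / 1.164
Step 4: Dry density = 1871 kg/m^3

1871


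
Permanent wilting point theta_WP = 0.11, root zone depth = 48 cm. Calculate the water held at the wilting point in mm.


Step 1: Water (mm) = theta_WP * depth * 10
Step 2: Water = 0.11 * 48 * 10
Step 3: Water = 52.8 mm

52.8


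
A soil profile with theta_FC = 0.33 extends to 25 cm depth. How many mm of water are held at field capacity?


Step 1: Water (mm) = theta_FC * depth (cm) * 10
Step 2: Water = 0.33 * 25 * 10
Step 3: Water = 82.5 mm

82.5


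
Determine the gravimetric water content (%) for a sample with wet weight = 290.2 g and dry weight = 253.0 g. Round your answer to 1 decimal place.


Step 1: Water mass = wet - dry = 290.2 - 253.0 = 37.2 g
Step 2: w = 100 * water mass / dry mass
Step 3: w = 100 * 37.2 / 253.0 = 14.7%

14.7


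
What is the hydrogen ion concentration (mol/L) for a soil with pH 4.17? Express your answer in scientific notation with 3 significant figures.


Step 1: [H+] = 10^(-pH)
Step 2: [H+] = 10^(-4.17)
Step 3: [H+] = 6.76e-05 mol/L

6.76e-05


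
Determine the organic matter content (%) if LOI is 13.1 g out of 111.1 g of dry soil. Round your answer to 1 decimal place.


Step 1: OM% = 100 * LOI / sample mass
Step 2: OM = 100 * 13.1 / 111.1
Step 3: OM = 11.8%

11.8


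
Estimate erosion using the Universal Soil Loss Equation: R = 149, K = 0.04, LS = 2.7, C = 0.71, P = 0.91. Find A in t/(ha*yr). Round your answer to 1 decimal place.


Step 1: A = R * K * LS * C * P
Step 2: R * K = 149 * 0.04 = 5.96
Step 3: (R*K) * LS = 5.96 * 2.7 = 16.092
Step 4: * C * P = 16.092 * 0.71 * 0.91 = 10.4
Step 5: A = 10.4 t/(ha*yr)

10.4


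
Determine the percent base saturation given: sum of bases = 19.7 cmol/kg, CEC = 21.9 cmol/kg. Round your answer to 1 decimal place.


Step 1: BS = 100 * (sum of bases) / CEC
Step 2: BS = 100 * 19.7 / 21.9
Step 3: BS = 90.0%

90.0


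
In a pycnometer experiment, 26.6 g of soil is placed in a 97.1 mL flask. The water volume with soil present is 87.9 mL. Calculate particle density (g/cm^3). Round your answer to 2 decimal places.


Step 1: Volume of solids = flask volume - water volume with soil
Step 2: V_solids = 97.1 - 87.9 = 9.2 mL
Step 3: Particle density = mass / V_solids = 26.6 / 9.2 = 2.89 g/cm^3

2.89


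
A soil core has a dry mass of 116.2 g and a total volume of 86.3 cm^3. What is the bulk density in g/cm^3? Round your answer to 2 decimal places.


Step 1: Identify the formula: BD = dry mass / volume
Step 2: Substitute values: BD = 116.2 / 86.3
Step 3: BD = 1.35 g/cm^3

1.35


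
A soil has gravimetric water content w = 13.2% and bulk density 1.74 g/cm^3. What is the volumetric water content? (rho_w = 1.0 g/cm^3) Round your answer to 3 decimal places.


Step 1: theta = (w / 100) * BD / rho_w
Step 2: theta = (13.2 / 100) * 1.74 / 1.0
Step 3: theta = 0.132 * 1.74
Step 4: theta = 0.23

0.23


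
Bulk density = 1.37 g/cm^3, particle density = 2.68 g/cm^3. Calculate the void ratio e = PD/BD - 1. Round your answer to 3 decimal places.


Step 1: e = PD / BD - 1
Step 2: e = 2.68 / 1.37 - 1
Step 3: e = 1.9562 - 1
Step 4: e = 0.956

0.956


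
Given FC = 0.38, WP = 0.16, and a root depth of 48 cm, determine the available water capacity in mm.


Step 1: Available water = (FC - WP) * depth * 10
Step 2: AW = (0.38 - 0.16) * 48 * 10
Step 3: AW = 0.22 * 48 * 10
Step 4: AW = 105.6 mm

105.6


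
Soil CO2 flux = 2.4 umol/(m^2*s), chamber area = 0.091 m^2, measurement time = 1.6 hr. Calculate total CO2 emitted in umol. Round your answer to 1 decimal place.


Step 1: Convert time to seconds: 1.6 hr * 3600 = 5760.0 s
Step 2: Total = flux * area * time_s
Step 3: Total = 2.4 * 0.091 * 5760.0
Step 4: Total = 1258.0 umol

1258.0


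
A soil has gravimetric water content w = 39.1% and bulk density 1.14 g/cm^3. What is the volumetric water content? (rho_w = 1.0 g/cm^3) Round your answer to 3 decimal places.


Step 1: theta = (w / 100) * BD / rho_w
Step 2: theta = (39.1 / 100) * 1.14 / 1.0
Step 3: theta = 0.391 * 1.14
Step 4: theta = 0.446

0.446


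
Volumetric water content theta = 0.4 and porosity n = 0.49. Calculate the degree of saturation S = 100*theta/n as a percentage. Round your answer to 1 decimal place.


Step 1: S = 100 * theta_v / n
Step 2: S = 100 * 0.4 / 0.49
Step 3: S = 81.6%

81.6


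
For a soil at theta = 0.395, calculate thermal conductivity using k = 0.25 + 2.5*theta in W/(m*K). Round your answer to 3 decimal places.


Step 1: k = 0.25 + 2.5 * theta
Step 2: k = 0.25 + 2.5 * 0.395
Step 3: k = 0.25 + 0.988
Step 4: k = 1.238 W/(m*K)

1.238


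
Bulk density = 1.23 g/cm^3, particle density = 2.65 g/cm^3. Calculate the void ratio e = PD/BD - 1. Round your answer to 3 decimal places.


Step 1: e = PD / BD - 1
Step 2: e = 2.65 / 1.23 - 1
Step 3: e = 2.15447 - 1
Step 4: e = 1.154

1.154


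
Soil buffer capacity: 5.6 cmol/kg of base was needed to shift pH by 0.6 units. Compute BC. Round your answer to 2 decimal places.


Step 1: BC = change in base / change in pH
Step 2: BC = 5.6 / 0.6
Step 3: BC = 9.33 cmol/(kg*pH unit)

9.33


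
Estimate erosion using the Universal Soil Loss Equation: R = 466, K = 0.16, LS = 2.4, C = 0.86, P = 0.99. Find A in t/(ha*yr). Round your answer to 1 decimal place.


Step 1: A = R * K * LS * C * P
Step 2: R * K = 466 * 0.16 = 74.56
Step 3: (R*K) * LS = 74.56 * 2.4 = 178.944
Step 4: * C * P = 178.944 * 0.86 * 0.99 = 152.4
Step 5: A = 152.4 t/(ha*yr)

152.4


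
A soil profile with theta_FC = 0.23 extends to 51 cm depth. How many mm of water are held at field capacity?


Step 1: Water (mm) = theta_FC * depth (cm) * 10
Step 2: Water = 0.23 * 51 * 10
Step 3: Water = 117.3 mm

117.3


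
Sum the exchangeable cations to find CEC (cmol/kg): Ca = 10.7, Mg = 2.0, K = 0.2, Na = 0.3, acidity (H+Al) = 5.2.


Step 1: CEC = Ca + Mg + K + Na + (H+Al)
Step 2: CEC = 10.7 + 2.0 + 0.2 + 0.3 + 5.2
Step 3: CEC = 18.4 cmol/kg

18.4


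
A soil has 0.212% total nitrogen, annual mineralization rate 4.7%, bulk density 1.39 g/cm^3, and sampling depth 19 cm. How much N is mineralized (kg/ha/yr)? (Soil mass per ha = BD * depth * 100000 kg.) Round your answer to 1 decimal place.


Step 1: Soil mass per ha = BD * depth * 100000 = 1.39 * 19 * 100000 = 2641000 kg
Step 2: Total N pool = soil mass * N%/100 = 2641000 * 0.212/100 = 5598.92 kg/ha
Step 3: N mineralized = N pool * rate%/100 = 5598.92 * 4.7/100 = 263.1 kg/ha/yr

263.1


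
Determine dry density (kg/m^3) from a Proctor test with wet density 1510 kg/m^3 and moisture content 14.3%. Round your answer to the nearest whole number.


Step 1: Dry density = wet density / (1 + w/100)
Step 2: Dry density = 1510 / (1 + 14.3/100)
Step 3: Dry density = 1510 / 1.143
Step 4: Dry density = 1321 kg/m^3

1321


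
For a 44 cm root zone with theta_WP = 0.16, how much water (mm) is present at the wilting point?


Step 1: Water (mm) = theta_WP * depth * 10
Step 2: Water = 0.16 * 44 * 10
Step 3: Water = 70.4 mm

70.4


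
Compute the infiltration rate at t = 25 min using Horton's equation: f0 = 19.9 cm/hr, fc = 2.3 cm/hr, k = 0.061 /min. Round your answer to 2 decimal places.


Step 1: f = fc + (f0 - fc) * exp(-k * t)
Step 2: exp(-0.061 * 25) = 0.217621
Step 3: f = 2.3 + (19.9 - 2.3) * 0.217621
Step 4: f = 2.3 + 17.6 * 0.217621
Step 5: f = 6.13 cm/hr

6.13


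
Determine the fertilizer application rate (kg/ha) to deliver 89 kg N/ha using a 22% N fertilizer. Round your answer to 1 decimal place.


Step 1: Fertilizer rate = target N / (N content / 100)
Step 2: Rate = 89 / (22 / 100)
Step 3: Rate = 89 / 0.22
Step 4: Rate = 404.5 kg/ha

404.5


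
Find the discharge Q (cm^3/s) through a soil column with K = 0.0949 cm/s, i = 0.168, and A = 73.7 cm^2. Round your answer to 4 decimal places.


Step 1: Apply Darcy's law: Q = K * i * A
Step 2: Q = 0.0949 * 0.168 * 73.7
Step 3: Q = 1.175 cm^3/s

1.175


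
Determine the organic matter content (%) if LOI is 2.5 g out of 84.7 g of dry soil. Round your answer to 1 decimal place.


Step 1: OM% = 100 * LOI / sample mass
Step 2: OM = 100 * 2.5 / 84.7
Step 3: OM = 3.0%

3.0


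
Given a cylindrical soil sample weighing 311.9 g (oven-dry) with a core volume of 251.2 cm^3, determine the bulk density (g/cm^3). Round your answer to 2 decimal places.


Step 1: Identify the formula: BD = dry mass / volume
Step 2: Substitute values: BD = 311.9 / 251.2
Step 3: BD = 1.24 g/cm^3

1.24


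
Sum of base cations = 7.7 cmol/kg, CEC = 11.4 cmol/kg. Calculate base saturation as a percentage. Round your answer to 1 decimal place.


Step 1: BS = 100 * (sum of bases) / CEC
Step 2: BS = 100 * 7.7 / 11.4
Step 3: BS = 67.5%

67.5


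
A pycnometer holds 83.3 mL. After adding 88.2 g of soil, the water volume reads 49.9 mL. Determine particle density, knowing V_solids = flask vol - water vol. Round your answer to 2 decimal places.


Step 1: Volume of solids = flask volume - water volume with soil
Step 2: V_solids = 83.3 - 49.9 = 33.4 mL
Step 3: Particle density = mass / V_solids = 88.2 / 33.4 = 2.64 g/cm^3

2.64


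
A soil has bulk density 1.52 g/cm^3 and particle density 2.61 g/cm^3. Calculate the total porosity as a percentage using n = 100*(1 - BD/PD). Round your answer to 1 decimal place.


Step 1: Formula: n = 100 * (1 - BD / PD)
Step 2: n = 100 * (1 - 1.52 / 2.61)
Step 3: n = 100 * (1 - 0.58238)
Step 4: n = 41.8%

41.8


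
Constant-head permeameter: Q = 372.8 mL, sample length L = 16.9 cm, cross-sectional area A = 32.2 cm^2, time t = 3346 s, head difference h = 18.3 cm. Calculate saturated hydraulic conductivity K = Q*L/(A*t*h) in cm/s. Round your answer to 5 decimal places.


Step 1: K = Q * L / (A * t * h)
Step 2: Numerator = 372.8 * 16.9 = 6300.32
Step 3: Denominator = 32.2 * 3346 * 18.3 = 1971663.96
Step 4: K = 6300.32 / 1971663.96 = 0.0032 cm/s

0.0032


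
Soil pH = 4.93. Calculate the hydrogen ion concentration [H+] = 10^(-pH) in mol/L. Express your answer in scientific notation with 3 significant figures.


Step 1: [H+] = 10^(-pH)
Step 2: [H+] = 10^(-4.93)
Step 3: [H+] = 1.17e-05 mol/L

1.17e-05


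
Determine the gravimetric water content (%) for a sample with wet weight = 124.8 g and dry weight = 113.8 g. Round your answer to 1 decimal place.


Step 1: Water mass = wet - dry = 124.8 - 113.8 = 11.0 g
Step 2: w = 100 * water mass / dry mass
Step 3: w = 100 * 11.0 / 113.8 = 9.7%

9.7


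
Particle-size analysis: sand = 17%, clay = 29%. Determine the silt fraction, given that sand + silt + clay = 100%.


Step 1: sand + silt + clay = 100%
Step 2: silt = 100 - sand - clay
Step 3: silt = 100 - 17 - 29
Step 4: silt = 54%

54


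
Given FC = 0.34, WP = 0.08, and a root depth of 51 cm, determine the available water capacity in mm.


Step 1: Available water = (FC - WP) * depth * 10
Step 2: AW = (0.34 - 0.08) * 51 * 10
Step 3: AW = 0.26 * 51 * 10
Step 4: AW = 132.6 mm

132.6


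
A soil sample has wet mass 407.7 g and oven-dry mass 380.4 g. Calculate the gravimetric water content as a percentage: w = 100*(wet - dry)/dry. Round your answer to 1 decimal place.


Step 1: Water mass = wet - dry = 407.7 - 380.4 = 27.3 g
Step 2: w = 100 * water mass / dry mass
Step 3: w = 100 * 27.3 / 380.4 = 7.2%

7.2


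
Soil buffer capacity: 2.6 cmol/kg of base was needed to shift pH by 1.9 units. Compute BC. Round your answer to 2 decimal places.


Step 1: BC = change in base / change in pH
Step 2: BC = 2.6 / 1.9
Step 3: BC = 1.37 cmol/(kg*pH unit)

1.37


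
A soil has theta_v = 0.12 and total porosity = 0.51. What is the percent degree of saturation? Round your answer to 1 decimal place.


Step 1: S = 100 * theta_v / n
Step 2: S = 100 * 0.12 / 0.51
Step 3: S = 23.5%

23.5


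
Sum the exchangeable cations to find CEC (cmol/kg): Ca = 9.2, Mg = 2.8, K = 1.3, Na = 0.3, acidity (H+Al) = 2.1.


Step 1: CEC = Ca + Mg + K + Na + (H+Al)
Step 2: CEC = 9.2 + 2.8 + 1.3 + 0.3 + 2.1
Step 3: CEC = 15.7 cmol/kg

15.7


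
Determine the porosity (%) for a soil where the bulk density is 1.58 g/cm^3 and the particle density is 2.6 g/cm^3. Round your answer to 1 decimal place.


Step 1: Formula: n = 100 * (1 - BD / PD)
Step 2: n = 100 * (1 - 1.58 / 2.6)
Step 3: n = 100 * (1 - 0.60769)
Step 4: n = 39.2%

39.2


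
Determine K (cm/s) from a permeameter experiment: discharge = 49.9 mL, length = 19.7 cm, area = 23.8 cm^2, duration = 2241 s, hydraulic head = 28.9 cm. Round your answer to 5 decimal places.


Step 1: K = Q * L / (A * t * h)
Step 2: Numerator = 49.9 * 19.7 = 983.03
Step 3: Denominator = 23.8 * 2241 * 28.9 = 1541404.62
Step 4: K = 983.03 / 1541404.62 = 0.00064 cm/s

0.00064


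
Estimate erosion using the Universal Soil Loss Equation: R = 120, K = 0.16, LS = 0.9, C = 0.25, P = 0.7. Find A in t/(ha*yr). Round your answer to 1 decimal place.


Step 1: A = R * K * LS * C * P
Step 2: R * K = 120 * 0.16 = 19.2
Step 3: (R*K) * LS = 19.2 * 0.9 = 17.28
Step 4: * C * P = 17.28 * 0.25 * 0.7 = 3.0
Step 5: A = 3.0 t/(ha*yr)

3.0


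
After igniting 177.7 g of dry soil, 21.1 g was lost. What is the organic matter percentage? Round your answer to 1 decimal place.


Step 1: OM% = 100 * LOI / sample mass
Step 2: OM = 100 * 21.1 / 177.7
Step 3: OM = 11.9%

11.9


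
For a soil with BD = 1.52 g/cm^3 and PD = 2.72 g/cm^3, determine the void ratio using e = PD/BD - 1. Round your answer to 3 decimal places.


Step 1: e = PD / BD - 1
Step 2: e = 2.72 / 1.52 - 1
Step 3: e = 1.78947 - 1
Step 4: e = 0.789

0.789


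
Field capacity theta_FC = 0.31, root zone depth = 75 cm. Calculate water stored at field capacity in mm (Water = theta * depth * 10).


Step 1: Water (mm) = theta_FC * depth (cm) * 10
Step 2: Water = 0.31 * 75 * 10
Step 3: Water = 232.5 mm

232.5


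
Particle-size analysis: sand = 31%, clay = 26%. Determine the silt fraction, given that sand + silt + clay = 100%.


Step 1: sand + silt + clay = 100%
Step 2: silt = 100 - sand - clay
Step 3: silt = 100 - 31 - 26
Step 4: silt = 43%

43


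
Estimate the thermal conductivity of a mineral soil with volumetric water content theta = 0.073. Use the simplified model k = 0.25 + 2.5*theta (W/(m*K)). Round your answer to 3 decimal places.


Step 1: k = 0.25 + 2.5 * theta
Step 2: k = 0.25 + 2.5 * 0.073
Step 3: k = 0.25 + 0.183
Step 4: k = 0.433 W/(m*K)

0.433


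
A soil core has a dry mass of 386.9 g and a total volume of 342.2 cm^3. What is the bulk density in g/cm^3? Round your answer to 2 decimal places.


Step 1: Identify the formula: BD = dry mass / volume
Step 2: Substitute values: BD = 386.9 / 342.2
Step 3: BD = 1.13 g/cm^3

1.13


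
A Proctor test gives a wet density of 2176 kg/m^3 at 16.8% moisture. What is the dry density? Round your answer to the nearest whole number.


Step 1: Dry density = wet density / (1 + w/100)
Step 2: Dry density = 2176 / (1 + 16.8/100)
Step 3: Dry density = 2176 / 1.168
Step 4: Dry density = 1863 kg/m^3

1863


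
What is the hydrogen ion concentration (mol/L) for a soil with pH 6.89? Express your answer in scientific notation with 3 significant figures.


Step 1: [H+] = 10^(-pH)
Step 2: [H+] = 10^(-6.89)
Step 3: [H+] = 1.29e-07 mol/L

1.29e-07


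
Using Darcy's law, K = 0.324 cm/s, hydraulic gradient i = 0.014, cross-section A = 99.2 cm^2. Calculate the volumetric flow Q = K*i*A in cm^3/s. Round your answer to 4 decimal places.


Step 1: Apply Darcy's law: Q = K * i * A
Step 2: Q = 0.324 * 0.014 * 99.2
Step 3: Q = 0.45 cm^3/s

0.45


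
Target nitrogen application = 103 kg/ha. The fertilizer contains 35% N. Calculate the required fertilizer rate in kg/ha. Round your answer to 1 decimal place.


Step 1: Fertilizer rate = target N / (N content / 100)
Step 2: Rate = 103 / (35 / 100)
Step 3: Rate = 103 / 0.35
Step 4: Rate = 294.3 kg/ha

294.3


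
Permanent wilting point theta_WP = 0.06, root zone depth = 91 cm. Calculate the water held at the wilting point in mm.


Step 1: Water (mm) = theta_WP * depth * 10
Step 2: Water = 0.06 * 91 * 10
Step 3: Water = 54.6 mm

54.6


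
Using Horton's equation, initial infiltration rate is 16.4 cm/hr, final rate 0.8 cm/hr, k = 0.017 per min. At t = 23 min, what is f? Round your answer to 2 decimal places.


Step 1: f = fc + (f0 - fc) * exp(-k * t)
Step 2: exp(-0.017 * 23) = 0.67638
Step 3: f = 0.8 + (16.4 - 0.8) * 0.67638
Step 4: f = 0.8 + 15.6 * 0.67638
Step 5: f = 11.35 cm/hr

11.35


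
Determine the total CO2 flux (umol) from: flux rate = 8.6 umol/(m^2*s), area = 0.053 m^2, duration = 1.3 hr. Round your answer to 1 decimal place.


Step 1: Convert time to seconds: 1.3 hr * 3600 = 4680.0 s
Step 2: Total = flux * area * time_s
Step 3: Total = 8.6 * 0.053 * 4680.0
Step 4: Total = 2133.1 umol

2133.1


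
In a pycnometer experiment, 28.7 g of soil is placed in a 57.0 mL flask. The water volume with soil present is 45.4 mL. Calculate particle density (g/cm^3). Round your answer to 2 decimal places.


Step 1: Volume of solids = flask volume - water volume with soil
Step 2: V_solids = 57.0 - 45.4 = 11.6 mL
Step 3: Particle density = mass / V_solids = 28.7 / 11.6 = 2.47 g/cm^3

2.47


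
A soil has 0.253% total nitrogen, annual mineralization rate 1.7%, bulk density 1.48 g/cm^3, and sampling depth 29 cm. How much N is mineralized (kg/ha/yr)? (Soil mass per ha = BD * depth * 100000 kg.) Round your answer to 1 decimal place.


Step 1: Soil mass per ha = BD * depth * 100000 = 1.48 * 29 * 100000 = 4292000 kg
Step 2: Total N pool = soil mass * N%/100 = 4292000 * 0.253/100 = 10858.76 kg/ha
Step 3: N mineralized = N pool * rate%/100 = 10858.76 * 1.7/100 = 184.6 kg/ha/yr

184.6


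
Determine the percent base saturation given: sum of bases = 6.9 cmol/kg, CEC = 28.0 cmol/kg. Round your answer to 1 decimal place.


Step 1: BS = 100 * (sum of bases) / CEC
Step 2: BS = 100 * 6.9 / 28.0
Step 3: BS = 24.6%

24.6


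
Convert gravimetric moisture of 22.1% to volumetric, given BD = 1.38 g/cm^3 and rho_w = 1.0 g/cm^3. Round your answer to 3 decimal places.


Step 1: theta = (w / 100) * BD / rho_w
Step 2: theta = (22.1 / 100) * 1.38 / 1.0
Step 3: theta = 0.221 * 1.38
Step 4: theta = 0.305

0.305


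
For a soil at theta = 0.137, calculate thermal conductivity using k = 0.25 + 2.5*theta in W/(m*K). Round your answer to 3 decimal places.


Step 1: k = 0.25 + 2.5 * theta
Step 2: k = 0.25 + 2.5 * 0.137
Step 3: k = 0.25 + 0.343
Step 4: k = 0.593 W/(m*K)

0.593


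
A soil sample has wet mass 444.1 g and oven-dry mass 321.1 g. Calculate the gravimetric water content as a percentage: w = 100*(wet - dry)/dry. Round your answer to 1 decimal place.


Step 1: Water mass = wet - dry = 444.1 - 321.1 = 123.0 g
Step 2: w = 100 * water mass / dry mass
Step 3: w = 100 * 123.0 / 321.1 = 38.3%

38.3


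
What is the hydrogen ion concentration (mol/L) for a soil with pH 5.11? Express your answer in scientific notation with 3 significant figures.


Step 1: [H+] = 10^(-pH)
Step 2: [H+] = 10^(-5.11)
Step 3: [H+] = 7.76e-06 mol/L

7.76e-06


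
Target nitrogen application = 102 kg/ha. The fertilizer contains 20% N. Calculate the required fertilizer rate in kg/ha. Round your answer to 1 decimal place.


Step 1: Fertilizer rate = target N / (N content / 100)
Step 2: Rate = 102 / (20 / 100)
Step 3: Rate = 102 / 0.2
Step 4: Rate = 510.0 kg/ha

510.0


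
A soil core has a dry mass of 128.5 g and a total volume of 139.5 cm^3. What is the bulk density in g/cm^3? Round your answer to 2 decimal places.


Step 1: Identify the formula: BD = dry mass / volume
Step 2: Substitute values: BD = 128.5 / 139.5
Step 3: BD = 0.92 g/cm^3

0.92


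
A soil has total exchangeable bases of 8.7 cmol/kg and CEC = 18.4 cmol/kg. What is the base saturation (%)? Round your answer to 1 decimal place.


Step 1: BS = 100 * (sum of bases) / CEC
Step 2: BS = 100 * 8.7 / 18.4
Step 3: BS = 47.3%

47.3


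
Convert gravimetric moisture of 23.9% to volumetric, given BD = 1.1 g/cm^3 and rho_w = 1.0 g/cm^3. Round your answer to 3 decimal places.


Step 1: theta = (w / 100) * BD / rho_w
Step 2: theta = (23.9 / 100) * 1.1 / 1.0
Step 3: theta = 0.239 * 1.1
Step 4: theta = 0.263

0.263


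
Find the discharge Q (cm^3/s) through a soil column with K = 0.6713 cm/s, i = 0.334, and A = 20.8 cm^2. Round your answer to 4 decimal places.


Step 1: Apply Darcy's law: Q = K * i * A
Step 2: Q = 0.6713 * 0.334 * 20.8
Step 3: Q = 4.6637 cm^3/s

4.6637


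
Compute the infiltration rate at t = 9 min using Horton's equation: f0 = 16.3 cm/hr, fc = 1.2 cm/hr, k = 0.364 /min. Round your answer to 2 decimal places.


Step 1: f = fc + (f0 - fc) * exp(-k * t)
Step 2: exp(-0.364 * 9) = 0.037779
Step 3: f = 1.2 + (16.3 - 1.2) * 0.037779
Step 4: f = 1.2 + 15.1 * 0.037779
Step 5: f = 1.77 cm/hr

1.77


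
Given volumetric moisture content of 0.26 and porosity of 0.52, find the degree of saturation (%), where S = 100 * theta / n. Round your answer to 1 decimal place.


Step 1: S = 100 * theta_v / n
Step 2: S = 100 * 0.26 / 0.52
Step 3: S = 50.0%

50.0


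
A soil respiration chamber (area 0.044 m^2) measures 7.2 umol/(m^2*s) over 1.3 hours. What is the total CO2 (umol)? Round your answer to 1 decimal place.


Step 1: Convert time to seconds: 1.3 hr * 3600 = 4680.0 s
Step 2: Total = flux * area * time_s
Step 3: Total = 7.2 * 0.044 * 4680.0
Step 4: Total = 1482.6 umol

1482.6


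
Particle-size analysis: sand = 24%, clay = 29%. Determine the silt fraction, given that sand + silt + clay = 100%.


Step 1: sand + silt + clay = 100%
Step 2: silt = 100 - sand - clay
Step 3: silt = 100 - 24 - 29
Step 4: silt = 47%

47


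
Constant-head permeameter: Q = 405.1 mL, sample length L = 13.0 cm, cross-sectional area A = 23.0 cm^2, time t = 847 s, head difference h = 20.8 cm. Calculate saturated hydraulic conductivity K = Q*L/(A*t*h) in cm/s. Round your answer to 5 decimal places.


Step 1: K = Q * L / (A * t * h)
Step 2: Numerator = 405.1 * 13.0 = 5266.3
Step 3: Denominator = 23.0 * 847 * 20.8 = 405204.8
Step 4: K = 5266.3 / 405204.8 = 0.013 cm/s

0.013


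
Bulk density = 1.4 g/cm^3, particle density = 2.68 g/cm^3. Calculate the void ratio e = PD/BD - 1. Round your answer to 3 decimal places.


Step 1: e = PD / BD - 1
Step 2: e = 2.68 / 1.4 - 1
Step 3: e = 1.91429 - 1
Step 4: e = 0.914

0.914


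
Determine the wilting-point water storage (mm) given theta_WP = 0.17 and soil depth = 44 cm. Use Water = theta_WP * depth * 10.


Step 1: Water (mm) = theta_WP * depth * 10
Step 2: Water = 0.17 * 44 * 10
Step 3: Water = 74.8 mm

74.8


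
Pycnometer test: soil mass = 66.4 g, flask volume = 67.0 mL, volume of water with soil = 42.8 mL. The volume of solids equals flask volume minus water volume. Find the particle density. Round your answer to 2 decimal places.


Step 1: Volume of solids = flask volume - water volume with soil
Step 2: V_solids = 67.0 - 42.8 = 24.2 mL
Step 3: Particle density = mass / V_solids = 66.4 / 24.2 = 2.74 g/cm^3

2.74


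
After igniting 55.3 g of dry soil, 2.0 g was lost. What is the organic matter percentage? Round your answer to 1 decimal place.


Step 1: OM% = 100 * LOI / sample mass
Step 2: OM = 100 * 2.0 / 55.3
Step 3: OM = 3.6%

3.6


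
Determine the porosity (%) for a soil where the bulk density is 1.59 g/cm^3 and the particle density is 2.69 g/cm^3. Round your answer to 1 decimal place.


Step 1: Formula: n = 100 * (1 - BD / PD)
Step 2: n = 100 * (1 - 1.59 / 2.69)
Step 3: n = 100 * (1 - 0.59108)
Step 4: n = 40.9%

40.9


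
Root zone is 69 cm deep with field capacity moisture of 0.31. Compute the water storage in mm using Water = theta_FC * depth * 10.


Step 1: Water (mm) = theta_FC * depth (cm) * 10
Step 2: Water = 0.31 * 69 * 10
Step 3: Water = 213.9 mm

213.9


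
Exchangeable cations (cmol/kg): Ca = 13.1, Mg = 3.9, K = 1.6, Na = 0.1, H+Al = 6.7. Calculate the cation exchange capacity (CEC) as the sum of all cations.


Step 1: CEC = Ca + Mg + K + Na + (H+Al)
Step 2: CEC = 13.1 + 3.9 + 1.6 + 0.1 + 6.7
Step 3: CEC = 25.4 cmol/kg

25.4


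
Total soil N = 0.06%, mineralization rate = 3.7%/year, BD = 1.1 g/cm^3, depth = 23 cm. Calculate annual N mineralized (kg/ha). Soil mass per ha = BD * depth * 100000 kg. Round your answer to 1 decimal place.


Step 1: Soil mass per ha = BD * depth * 100000 = 1.1 * 23 * 100000 = 2530000 kg
Step 2: Total N pool = soil mass * N%/100 = 2530000 * 0.06/100 = 1518.0 kg/ha
Step 3: N mineralized = N pool * rate%/100 = 1518.0 * 3.7/100 = 56.2 kg/ha/yr

56.2


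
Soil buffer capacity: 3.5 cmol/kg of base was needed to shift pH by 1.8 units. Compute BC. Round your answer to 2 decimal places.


Step 1: BC = change in base / change in pH
Step 2: BC = 3.5 / 1.8
Step 3: BC = 1.94 cmol/(kg*pH unit)

1.94


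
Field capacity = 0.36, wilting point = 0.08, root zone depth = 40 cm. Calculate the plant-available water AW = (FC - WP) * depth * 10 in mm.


Step 1: Available water = (FC - WP) * depth * 10
Step 2: AW = (0.36 - 0.08) * 40 * 10
Step 3: AW = 0.28 * 40 * 10
Step 4: AW = 112.0 mm

112.0


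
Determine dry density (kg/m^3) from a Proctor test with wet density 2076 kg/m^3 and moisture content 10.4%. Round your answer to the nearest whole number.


Step 1: Dry density = wet density / (1 + w/100)
Step 2: Dry density = 2076 / (1 + 10.4/100)
Step 3: Dry density = 2076 / 1.104
Step 4: Dry density = 1880 kg/m^3

1880


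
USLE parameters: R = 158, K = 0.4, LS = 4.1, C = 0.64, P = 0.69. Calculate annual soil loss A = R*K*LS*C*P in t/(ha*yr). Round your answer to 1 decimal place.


Step 1: A = R * K * LS * C * P
Step 2: R * K = 158 * 0.4 = 63.2
Step 3: (R*K) * LS = 63.2 * 4.1 = 259.12
Step 4: * C * P = 259.12 * 0.64 * 0.69 = 114.4
Step 5: A = 114.4 t/(ha*yr)

114.4


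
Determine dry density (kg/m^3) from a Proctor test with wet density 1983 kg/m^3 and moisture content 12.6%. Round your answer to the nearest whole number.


Step 1: Dry density = wet density / (1 + w/100)
Step 2: Dry density = 1983 / (1 + 12.6/100)
Step 3: Dry density = 1983 / 1.126
Step 4: Dry density = 1761 kg/m^3

1761


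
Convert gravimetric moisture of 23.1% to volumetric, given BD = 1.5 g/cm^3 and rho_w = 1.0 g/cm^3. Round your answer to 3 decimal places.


Step 1: theta = (w / 100) * BD / rho_w
Step 2: theta = (23.1 / 100) * 1.5 / 1.0
Step 3: theta = 0.231 * 1.5
Step 4: theta = 0.347

0.347
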